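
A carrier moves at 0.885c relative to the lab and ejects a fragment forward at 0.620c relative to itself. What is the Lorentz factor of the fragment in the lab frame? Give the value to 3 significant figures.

γ ≈ 4.24

u_lab = (0.620 + 0.885)/(1 + 0.620×0.885) = 1.505/1.54870 = 0.971783
γ = 1/√(1 − 0.971783²) = 4.24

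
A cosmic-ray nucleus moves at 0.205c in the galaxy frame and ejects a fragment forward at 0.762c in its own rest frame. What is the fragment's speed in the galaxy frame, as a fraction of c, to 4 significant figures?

Compose boost 2: (0.762 + 0.205)/(1 + 0.762×0.205) = 0.9670/1.15621 = 0.8364

u ≈ 0.8364c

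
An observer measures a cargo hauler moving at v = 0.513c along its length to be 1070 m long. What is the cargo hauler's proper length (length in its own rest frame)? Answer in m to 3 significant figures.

L₀ ≈ 1250 m

γ = 1/√(1 − 0.513²) = 1.1650
L₀ = γL = 1.1650 × 1070 = 1250 m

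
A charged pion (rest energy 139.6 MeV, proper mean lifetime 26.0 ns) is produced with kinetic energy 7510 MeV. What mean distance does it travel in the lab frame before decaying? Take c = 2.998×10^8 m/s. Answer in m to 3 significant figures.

d ≈ 427 m

γ = 1 + K/(m₀c²) = 1 + 7510/139.6 = 54.797
β = √(1 − 1/γ²) = 0.99983
Dilated lifetime: γτ₀ = 54.797 × 26.0 ns = 1424.7 ns
d = βc·γτ₀ = 0.99983 × (2.998×10^8 m/s) × 1.4247×10^-6 s = 427 m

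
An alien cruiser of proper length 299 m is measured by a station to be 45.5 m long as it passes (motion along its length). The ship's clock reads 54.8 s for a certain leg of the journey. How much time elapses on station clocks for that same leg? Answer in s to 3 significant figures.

Length contraction ⇒ γ = L₀/L = 299/45.5 = 6.5714
Time dilation: Δt = γτ₀ = 6.5714 × 54.8 s = 360 s

Δt ≈ 360 s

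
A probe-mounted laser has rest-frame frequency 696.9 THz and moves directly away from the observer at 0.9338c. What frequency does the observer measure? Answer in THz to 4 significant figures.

f_obs ≈ 128.9 THz

Relativistic Doppler: f_obs = f_src √((1−β)/(1+β))
= 696.9 × √(0.0662000/1.93380) = 696.9 × 0.185022 = 128.9 THz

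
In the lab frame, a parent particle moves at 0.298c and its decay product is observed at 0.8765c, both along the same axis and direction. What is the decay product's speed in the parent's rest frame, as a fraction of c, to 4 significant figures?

u' ≈ 0.7830c

Inverse velocity addition: u' = (u − v)/(1 − uv/c²)
= (0.8765 − 0.298)/(1 − 0.8765×0.298) = 0.5785/0.738803 = 0.7830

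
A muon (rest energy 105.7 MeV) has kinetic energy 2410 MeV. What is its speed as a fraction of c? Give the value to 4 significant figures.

γ = 1 + K/(m₀c²) = 1 + 2410/105.7 = 23.8004
β = √(1 − 1/γ²) = 0.9991

β ≈ 0.9991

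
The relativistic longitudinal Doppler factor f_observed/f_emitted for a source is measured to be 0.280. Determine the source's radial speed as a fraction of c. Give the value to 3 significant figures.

β ≈ 0.855

f_obs/f_src = √((1−β)/(1+β)) = 0.280  ⇒  (1−β)/(1+β) = 0.078400
β = |1 − D²|/(1 + D²) = |1 − 0.078400|/(1 + 0.078400) = 0.855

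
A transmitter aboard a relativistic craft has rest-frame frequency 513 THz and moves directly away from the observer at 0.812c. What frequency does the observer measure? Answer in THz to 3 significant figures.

f_obs ≈ 165 THz

Relativistic Doppler: f_obs = f_src √((1−β)/(1+β))
= 513 × √(0.18800/1.8120) = 513 × 0.32211 = 165 THz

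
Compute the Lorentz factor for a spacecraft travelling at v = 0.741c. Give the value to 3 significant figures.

γ = 1/√(1 − β²) = 1/√(1 − 0.741²) = 1/√(0.45092) = 1.49

γ ≈ 1.49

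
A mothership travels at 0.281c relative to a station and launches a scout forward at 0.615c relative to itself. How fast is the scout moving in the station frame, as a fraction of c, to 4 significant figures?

Compose boost 2: (0.615 + 0.281)/(1 + 0.615×0.281) = 0.8960/1.17281 = 0.7640

u ≈ 0.7640c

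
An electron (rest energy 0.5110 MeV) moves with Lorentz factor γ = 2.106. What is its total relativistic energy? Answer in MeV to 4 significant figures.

γ = 2.106 (given)
E = γm₀c² = 2.106 × 0.5110 MeV = 1.076 MeV

E ≈ 1.076 MeV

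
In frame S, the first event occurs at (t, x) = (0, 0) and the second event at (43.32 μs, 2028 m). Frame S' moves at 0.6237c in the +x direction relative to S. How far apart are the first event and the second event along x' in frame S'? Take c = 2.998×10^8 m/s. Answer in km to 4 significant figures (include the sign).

Δx' ≈ -7.768 km

γ = 1/√(1 − 0.6237²) = 1.27932
Δx' = γ(Δx − vΔt) = 1.27932 × (2028 m − 0.6237×(2.998×10^8 m/s)×43.32×10^-6 s)
= 1.27932 × (-6072.20 m) = -7.768 km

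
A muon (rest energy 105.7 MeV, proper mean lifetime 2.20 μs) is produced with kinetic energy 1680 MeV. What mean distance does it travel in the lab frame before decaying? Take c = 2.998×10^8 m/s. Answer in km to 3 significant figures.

d ≈ 11.1 km

γ = 1 + K/(m₀c²) = 1 + 1680/105.7 = 16.894
β = √(1 − 1/γ²) = 0.99825
Dilated lifetime: γτ₀ = 16.894 × 2.20 μs = 37.167 μs
d = βc·γτ₀ = 0.99825 × (2.998×10^8 m/s) × 3.7167×10^-5 s = 11.1 km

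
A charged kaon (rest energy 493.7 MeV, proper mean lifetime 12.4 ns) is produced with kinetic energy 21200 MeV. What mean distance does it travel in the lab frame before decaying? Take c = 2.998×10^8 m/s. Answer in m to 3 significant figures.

d ≈ 163 m

γ = 1 + K/(m₀c²) = 1 + 21200/493.7 = 43.941
β = √(1 − 1/γ²) = 0.99974
Dilated lifetime: γτ₀ = 43.941 × 12.4 ns = 544.87 ns
d = βc·γτ₀ = 0.99974 × (2.998×10^8 m/s) × 5.4487×10^-7 s = 163 m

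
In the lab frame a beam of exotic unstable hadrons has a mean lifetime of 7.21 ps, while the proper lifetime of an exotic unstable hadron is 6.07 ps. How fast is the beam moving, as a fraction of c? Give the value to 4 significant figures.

β ≈ 0.5397

γ = Δt/τ₀ = 7.21/6.07 = 1.18781
β = √(1 − 1/γ²) = √(1 − 1/1.18781²) = 0.5397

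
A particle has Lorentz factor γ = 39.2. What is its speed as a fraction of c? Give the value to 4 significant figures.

β ≈ 0.9997

β = √(1 − 1/γ²) = √(1 − 1/39.2²) = √(0.999349) = 0.9997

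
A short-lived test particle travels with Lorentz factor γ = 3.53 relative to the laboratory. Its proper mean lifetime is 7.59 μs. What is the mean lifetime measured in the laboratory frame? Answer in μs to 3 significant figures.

γ = 3.53 (given)
Time dilation: Δt = γτ₀ = 3.53 × 7.59 μs = 26.8 μs

Δt ≈ 26.8 μs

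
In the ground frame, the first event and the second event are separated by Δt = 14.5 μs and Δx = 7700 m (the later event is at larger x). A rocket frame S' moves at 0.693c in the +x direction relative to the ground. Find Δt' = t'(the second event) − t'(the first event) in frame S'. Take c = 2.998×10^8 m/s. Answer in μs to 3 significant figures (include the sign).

Δt' ≈ -4.58 μs

γ = 1/√(1 − 0.693²) = 1.3871
Δt' = γ(Δt − vΔx/c²) = 1.3871 × (14.5 μs − 0.693×7700 m / (2.998×10^8 m/s))
= 1.3871 × (-3.2989 μs) = -4.58 μs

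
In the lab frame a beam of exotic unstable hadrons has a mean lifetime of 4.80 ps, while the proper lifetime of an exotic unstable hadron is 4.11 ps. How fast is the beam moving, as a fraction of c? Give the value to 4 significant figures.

γ = Δt/τ₀ = 4.80/4.11 = 1.16788
β = √(1 − 1/γ²) = √(1 − 1/1.16788²) = 0.5166

β ≈ 0.5166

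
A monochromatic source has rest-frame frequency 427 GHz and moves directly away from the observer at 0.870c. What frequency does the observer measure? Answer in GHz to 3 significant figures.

Relativistic Doppler: f_obs = f_src √((1−β)/(1+β))
= 427 × √(0.13000/1.8700) = 427 × 0.26366 = 113 GHz

f_obs ≈ 113 GHz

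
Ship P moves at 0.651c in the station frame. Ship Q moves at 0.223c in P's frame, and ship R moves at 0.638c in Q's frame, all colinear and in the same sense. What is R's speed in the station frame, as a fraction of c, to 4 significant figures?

Compose boost 2: (0.223 + 0.651)/(1 + 0.223×0.651) = 0.8740/1.14517 = 0.763203
Compose boost 3: (0.638 + 0.763203)/(1 + 0.638×0.763203) = 1.40120/1.48692 = 0.9424

u ≈ 0.9424c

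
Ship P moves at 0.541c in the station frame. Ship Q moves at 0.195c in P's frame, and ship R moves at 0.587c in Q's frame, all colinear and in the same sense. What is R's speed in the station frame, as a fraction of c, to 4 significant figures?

u ≈ 0.9007c

Compose boost 2: (0.195 + 0.541)/(1 + 0.195×0.541) = 0.7360/1.10549 = 0.665765
Compose boost 3: (0.587 + 0.665765)/(1 + 0.587×0.665765) = 1.25277/1.39080 = 0.9007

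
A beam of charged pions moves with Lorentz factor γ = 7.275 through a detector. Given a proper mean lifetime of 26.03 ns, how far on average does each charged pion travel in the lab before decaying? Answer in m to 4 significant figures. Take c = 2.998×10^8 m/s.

d ≈ 56.23 m

β = √(1 − 1/γ²) = √(1 − 1/7.275²) = 0.990508
Dilated lifetime: Δt = γτ₀ = 7.275 × 26.03 ns = 189.368 ns
d = vΔt = 0.990508c × 189.368 ns = 2.96954×10^8 m/s × 1.89368×10^-7 s = 56.23 m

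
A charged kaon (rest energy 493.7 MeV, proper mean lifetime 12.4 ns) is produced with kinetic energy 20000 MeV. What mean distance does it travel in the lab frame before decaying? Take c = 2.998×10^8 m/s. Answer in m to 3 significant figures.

γ = 1 + K/(m₀c²) = 1 + 20000/493.7 = 41.510
β = √(1 − 1/γ²) = 0.99971
Dilated lifetime: γτ₀ = 41.510 × 12.4 ns = 514.73 ns
d = βc·γτ₀ = 0.99971 × (2.998×10^8 m/s) × 5.1473×10^-7 s = 154 m

d ≈ 154 m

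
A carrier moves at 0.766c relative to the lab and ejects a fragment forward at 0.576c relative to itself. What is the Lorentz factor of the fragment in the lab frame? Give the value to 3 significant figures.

γ ≈ 2.74

u_lab = (0.576 + 0.766)/(1 + 0.576×0.766) = 1.342/1.44122 = 0.931158
γ = 1/√(1 − 0.931158²) = 2.74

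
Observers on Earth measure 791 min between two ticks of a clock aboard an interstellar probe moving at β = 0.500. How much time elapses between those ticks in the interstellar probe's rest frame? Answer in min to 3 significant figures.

τ₀ ≈ 685 min

γ = 1/√(1 − 0.500²) = 1.1547
Proper time: τ₀ = Δt/γ = 791/1.1547 = 685 min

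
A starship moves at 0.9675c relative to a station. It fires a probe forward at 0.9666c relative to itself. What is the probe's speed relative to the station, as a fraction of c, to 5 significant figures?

u ≈ 0.99944c

Relativistic velocity addition: u = (u' + v)/(1 + u'v/c²)
= (0.9666 + 0.9675)/(1 + 0.9666×0.9675) = 1.9341/1.935186 = 0.99944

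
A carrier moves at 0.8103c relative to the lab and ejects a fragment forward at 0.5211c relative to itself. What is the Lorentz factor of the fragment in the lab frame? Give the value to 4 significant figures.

γ ≈ 2.844

u_lab = (0.5211 + 0.8103)/(1 + 0.5211×0.8103) = 1.3314/1.422247 = 0.9361241
γ = 1/√(1 − 0.9361241²) = 2.844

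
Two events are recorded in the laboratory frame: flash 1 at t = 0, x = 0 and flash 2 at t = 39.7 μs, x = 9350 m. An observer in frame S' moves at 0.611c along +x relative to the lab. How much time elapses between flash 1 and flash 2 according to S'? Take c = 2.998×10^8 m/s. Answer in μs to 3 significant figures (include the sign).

Δt' ≈ 26.1 μs

γ = 1/√(1 − 0.611²) = 1.2632
Δt' = γ(Δt − vΔx/c²) = 1.2632 × (39.7 μs − 0.611×9350 m / (2.998×10^8 m/s))
= 1.2632 × (20.644 μs) = 26.1 μs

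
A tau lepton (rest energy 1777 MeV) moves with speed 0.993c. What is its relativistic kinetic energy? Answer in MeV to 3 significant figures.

γ = 1/√(1 − 0.993²) = 8.4664
K = (γ − 1)m₀c² = (8.4664 − 1) × 1777 MeV = 7.4664 × 1777 MeV = 13300 MeV

K ≈ 13300 MeV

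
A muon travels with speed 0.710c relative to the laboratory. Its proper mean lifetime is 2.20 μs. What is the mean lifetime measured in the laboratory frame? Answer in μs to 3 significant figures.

Δt ≈ 3.12 μs

γ = 1/√(1 − 0.710²) = 1.4200
Time dilation: Δt = γτ₀ = 1.4200 × 2.20 μs = 3.12 μs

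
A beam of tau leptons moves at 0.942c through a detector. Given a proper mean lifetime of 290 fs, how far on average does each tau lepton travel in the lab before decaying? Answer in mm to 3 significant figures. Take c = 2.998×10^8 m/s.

γ = 1/√(1 − 0.942²) = 2.9796
Dilated lifetime: Δt = γτ₀ = 2.9796 × 290 fs = 864.09 fs
d = vΔt = 0.942c × 864.09 fs = 2.8241×10^8 m/s × 8.6409×10^-13 s = 0.244 mm

d ≈ 0.244 mm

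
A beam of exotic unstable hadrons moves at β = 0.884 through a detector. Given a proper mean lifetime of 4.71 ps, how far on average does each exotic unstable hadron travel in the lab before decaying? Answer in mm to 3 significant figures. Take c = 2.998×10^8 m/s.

d ≈ 2.67 mm

γ = 1/√(1 − 0.884²) = 2.1391
Dilated lifetime: Δt = γτ₀ = 2.1391 × 4.71 ps = 10.075 ps
d = vΔt = 0.884c × 10.075 ps = 2.6502×10^8 m/s × 1.0075×10^-11 s = 2.67 mm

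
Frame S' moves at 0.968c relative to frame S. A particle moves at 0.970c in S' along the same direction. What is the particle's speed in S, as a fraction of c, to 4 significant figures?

Relativistic velocity addition: u = (u' + v)/(1 + u'v/c²)
= (0.970 + 0.968)/(1 + 0.970×0.968) = 1.938/1.93896 = 0.9995

u ≈ 0.9995c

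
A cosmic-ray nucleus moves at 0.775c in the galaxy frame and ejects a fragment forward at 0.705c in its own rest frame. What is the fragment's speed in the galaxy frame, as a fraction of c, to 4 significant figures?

u ≈ 0.9571c

Compose boost 2: (0.705 + 0.775)/(1 + 0.705×0.775) = 1.480/1.54637 = 0.9571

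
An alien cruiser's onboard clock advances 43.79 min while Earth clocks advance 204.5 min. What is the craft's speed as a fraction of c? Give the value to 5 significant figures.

γ = Δt/τ₀ = 204.5/43.79 = 4.670016
β = √(1 − 1/γ²) = √(1 − 1/4.670016²) = 0.97680

β ≈ 0.97680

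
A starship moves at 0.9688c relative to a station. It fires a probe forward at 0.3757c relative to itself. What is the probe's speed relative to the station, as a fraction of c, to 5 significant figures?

u ≈ 0.98572c

Relativistic velocity addition: u = (u' + v)/(1 + u'v/c²)
= (0.3757 + 0.9688)/(1 + 0.3757×0.9688) = 1.3445/1.363978 = 0.98572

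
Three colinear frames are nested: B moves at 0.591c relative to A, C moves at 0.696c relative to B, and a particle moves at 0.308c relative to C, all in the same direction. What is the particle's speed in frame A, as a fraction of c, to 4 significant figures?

u ≈ 0.9524c

Compose boost 2: (0.696 + 0.591)/(1 + 0.696×0.591) = 1.287/1.41134 = 0.911902
Compose boost 3: (0.308 + 0.911902)/(1 + 0.308×0.911902) = 1.21990/1.28087 = 0.9524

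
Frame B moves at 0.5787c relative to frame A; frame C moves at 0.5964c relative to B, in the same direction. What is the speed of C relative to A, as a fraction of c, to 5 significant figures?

Compose boost 2: (0.5964 + 0.5787)/(1 + 0.5964×0.5787) = 1.1751/1.345137 = 0.87359

u ≈ 0.87359c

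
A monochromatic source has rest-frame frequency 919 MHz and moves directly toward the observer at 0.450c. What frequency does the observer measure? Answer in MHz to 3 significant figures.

f_obs ≈ 1490 MHz

Relativistic Doppler: f_obs = f_src √((1+β)/(1−β))
= 919 × √(1.4500/0.55000) = 919 × 1.6237 = 1490 MHz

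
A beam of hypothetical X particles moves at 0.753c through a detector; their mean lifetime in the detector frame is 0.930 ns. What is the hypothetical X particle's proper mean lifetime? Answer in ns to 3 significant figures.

τ₀ ≈ 0.612 ns

γ = 1/√(1 − 0.753²) = 1.5197
Proper time: τ₀ = Δt/γ = 0.930/1.5197 = 0.612 ns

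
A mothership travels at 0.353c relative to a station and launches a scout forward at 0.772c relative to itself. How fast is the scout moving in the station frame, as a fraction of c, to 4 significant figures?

Compose boost 2: (0.772 + 0.353)/(1 + 0.772×0.353) = 1.125/1.27252 = 0.8841

u ≈ 0.8841c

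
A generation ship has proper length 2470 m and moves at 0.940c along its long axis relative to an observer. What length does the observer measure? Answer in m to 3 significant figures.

L ≈ 843 m

γ = 1/√(1 − 0.940²) = 2.9311
Length contraction: L = L₀/γ = 2470/2.9311 = 843 m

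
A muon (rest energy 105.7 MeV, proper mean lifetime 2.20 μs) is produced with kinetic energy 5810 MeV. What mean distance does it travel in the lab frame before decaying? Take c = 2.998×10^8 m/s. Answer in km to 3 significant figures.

γ = 1 + K/(m₀c²) = 1 + 5810/105.7 = 55.967
β = √(1 − 1/γ²) = 0.99984
Dilated lifetime: γτ₀ = 55.967 × 2.20 μs = 123.13 μs
d = βc·γτ₀ = 0.99984 × (2.998×10^8 m/s) × 0.00012313 s = 36.9 km

d ≈ 36.9 km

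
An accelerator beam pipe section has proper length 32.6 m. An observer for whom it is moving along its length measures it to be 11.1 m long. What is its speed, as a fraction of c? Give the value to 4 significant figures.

β ≈ 0.9402

γ = L₀/L = 32.6/11.1 = 2.93694
β = √(1 − 1/γ²) = 0.9402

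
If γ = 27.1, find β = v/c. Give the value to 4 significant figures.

β = √(1 − 1/γ²) = √(1 − 1/27.1²) = √(0.998638) = 0.9993

β ≈ 0.9993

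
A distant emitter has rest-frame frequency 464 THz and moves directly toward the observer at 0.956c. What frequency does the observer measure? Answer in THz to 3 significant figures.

Relativistic Doppler: f_obs = f_src √((1+β)/(1−β))
= 464 × √(1.9560/0.044000) = 464 × 6.6674 = 3090 THz

f_obs ≈ 3090 THz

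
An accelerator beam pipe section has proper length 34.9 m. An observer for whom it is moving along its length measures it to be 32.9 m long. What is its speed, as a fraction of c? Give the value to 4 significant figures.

β ≈ 0.3337

γ = L₀/L = 34.9/32.9 = 1.06079
β = √(1 − 1/γ²) = 0.3337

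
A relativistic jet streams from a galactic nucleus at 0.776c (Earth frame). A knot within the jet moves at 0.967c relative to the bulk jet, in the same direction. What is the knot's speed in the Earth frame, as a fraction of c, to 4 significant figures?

Relativistic velocity addition: u = (u' + v)/(1 + u'v/c²)
= (0.967 + 0.776)/(1 + 0.967×0.776) = 1.743/1.75039 = 0.9958

u ≈ 0.9958c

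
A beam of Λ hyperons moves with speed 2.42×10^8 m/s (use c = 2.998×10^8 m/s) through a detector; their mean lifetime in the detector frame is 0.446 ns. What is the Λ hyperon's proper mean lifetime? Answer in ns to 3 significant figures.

τ₀ ≈ 0.263 ns

β = v/c = 2.42×10^8 / 2.998×10^8 = 0.80720
γ = 1/√(1 − 0.80720²) = 1.6941
Proper time: τ₀ = Δt/γ = 0.446/1.6941 = 0.263 ns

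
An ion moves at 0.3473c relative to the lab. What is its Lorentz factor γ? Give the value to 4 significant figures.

γ ≈ 1.066

γ = 1/√(1 − β²) = 1/√(1 − 0.3473²) = 1/√(0.879383) = 1.066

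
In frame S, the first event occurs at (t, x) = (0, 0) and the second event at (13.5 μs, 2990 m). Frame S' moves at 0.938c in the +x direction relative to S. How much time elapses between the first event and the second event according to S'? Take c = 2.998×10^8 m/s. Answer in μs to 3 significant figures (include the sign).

γ = 1/√(1 − 0.938²) = 2.8849
Δt' = γ(Δt − vΔx/c²) = 2.8849 × (13.5 μs − 0.938×2990 m / (2.998×10^8 m/s))
= 2.8849 × (4.1450 μs) = 12.0 μs

Δt' ≈ 12.0 μs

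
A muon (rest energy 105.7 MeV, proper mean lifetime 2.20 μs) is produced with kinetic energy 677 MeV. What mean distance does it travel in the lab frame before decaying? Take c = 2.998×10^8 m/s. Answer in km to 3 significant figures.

γ = 1 + K/(m₀c²) = 1 + 677/105.7 = 7.4049
β = √(1 − 1/γ²) = 0.99084
Dilated lifetime: γτ₀ = 7.4049 × 2.20 μs = 16.291 μs
d = βc·γτ₀ = 0.99084 × (2.998×10^8 m/s) × 1.6291×10^-5 s = 4.84 km

d ≈ 4.84 km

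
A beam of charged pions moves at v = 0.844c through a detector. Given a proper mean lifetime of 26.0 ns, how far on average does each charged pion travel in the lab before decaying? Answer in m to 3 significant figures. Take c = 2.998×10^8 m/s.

d ≈ 12.3 m

γ = 1/√(1 − 0.844²) = 1.8645
Dilated lifetime: Δt = γτ₀ = 1.8645 × 26.0 ns = 48.476 ns
d = vΔt = 0.844c × 48.476 ns = 2.5303×10^8 m/s × 4.8476×10^-8 s = 12.3 m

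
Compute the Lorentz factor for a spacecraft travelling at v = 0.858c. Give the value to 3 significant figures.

γ = 1/√(1 − β²) = 1/√(1 − 0.858²) = 1/√(0.26384) = 1.95

γ ≈ 1.95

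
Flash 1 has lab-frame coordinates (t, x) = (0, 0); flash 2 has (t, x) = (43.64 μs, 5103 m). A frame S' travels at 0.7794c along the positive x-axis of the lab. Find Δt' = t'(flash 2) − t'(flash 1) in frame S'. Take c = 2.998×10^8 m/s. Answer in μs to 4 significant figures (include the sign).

γ = 1/√(1 − 0.7794²) = 1.59610
Δt' = γ(Δt − vΔx/c²) = 1.59610 × (43.64 μs − 0.7794×5103 m / (2.998×10^8 m/s))
= 1.59610 × (30.3736 μs) = 48.48 μs

Δt' ≈ 48.48 μs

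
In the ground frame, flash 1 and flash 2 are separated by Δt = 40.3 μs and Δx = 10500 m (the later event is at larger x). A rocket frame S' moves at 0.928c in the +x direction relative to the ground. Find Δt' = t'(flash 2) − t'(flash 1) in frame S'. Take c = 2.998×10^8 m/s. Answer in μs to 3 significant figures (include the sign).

γ = 1/√(1 − 0.928²) = 2.6840
Δt' = γ(Δt − vΔx/c²) = 2.6840 × (40.3 μs − 0.928×10500 m / (2.998×10^8 m/s))
= 2.6840 × (7.7983 μs) = 20.9 μs

Δt' ≈ 20.9 μs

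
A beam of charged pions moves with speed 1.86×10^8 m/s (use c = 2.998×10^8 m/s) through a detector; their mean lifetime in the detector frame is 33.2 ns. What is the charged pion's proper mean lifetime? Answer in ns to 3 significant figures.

β = v/c = 1.86×10^8 / 2.998×10^8 = 0.62041
γ = 1/√(1 − 0.62041²) = 1.2751
Proper time: τ₀ = Δt/γ = 33.2/1.2751 = 26.0 ns

τ₀ ≈ 26.0 ns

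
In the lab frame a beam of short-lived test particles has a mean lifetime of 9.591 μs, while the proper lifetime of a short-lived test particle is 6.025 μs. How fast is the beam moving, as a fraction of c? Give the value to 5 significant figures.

γ = Δt/τ₀ = 9.591/6.025 = 1.591867
β = √(1 − 1/γ²) = √(1 − 1/1.591867²) = 0.77806

β ≈ 0.77806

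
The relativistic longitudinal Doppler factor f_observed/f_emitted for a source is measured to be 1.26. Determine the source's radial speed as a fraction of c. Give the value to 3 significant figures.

β ≈ 0.227

f_obs/f_src = √((1+β)/(1−β)) = 1.26  ⇒  (1+β)/(1−β) = 1.5876
β = |1 − D²|/(1 + D²) = |1 − 1.5876|/(1 + 1.5876) = 0.227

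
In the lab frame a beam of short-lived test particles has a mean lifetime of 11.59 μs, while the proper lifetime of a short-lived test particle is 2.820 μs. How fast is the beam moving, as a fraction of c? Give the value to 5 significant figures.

β ≈ 0.96995

γ = Δt/τ₀ = 11.59/2.820 = 4.109929
β = √(1 − 1/γ²) = √(1 − 1/4.109929²) = 0.96995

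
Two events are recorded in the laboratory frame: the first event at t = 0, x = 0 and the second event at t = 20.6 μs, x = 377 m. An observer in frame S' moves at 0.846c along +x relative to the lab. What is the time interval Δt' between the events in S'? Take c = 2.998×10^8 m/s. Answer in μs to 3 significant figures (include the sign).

γ = 1/√(1 − 0.846²) = 1.8755
Δt' = γ(Δt − vΔx/c²) = 1.8755 × (20.6 μs − 0.846×377 m / (2.998×10^8 m/s))
= 1.8755 × (19.536 μs) = 36.6 μs

Δt' ≈ 36.6 μs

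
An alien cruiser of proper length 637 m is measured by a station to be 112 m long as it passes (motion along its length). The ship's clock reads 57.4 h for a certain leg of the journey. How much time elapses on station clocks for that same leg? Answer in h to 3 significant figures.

Length contraction ⇒ γ = L₀/L = 637/112 = 5.6875
Time dilation: Δt = γτ₀ = 5.6875 × 57.4 h = 326 h

Δt ≈ 326 h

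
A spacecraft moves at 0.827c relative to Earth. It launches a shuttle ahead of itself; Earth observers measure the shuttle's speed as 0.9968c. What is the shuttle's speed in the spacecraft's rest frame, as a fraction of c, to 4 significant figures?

Inverse velocity addition: u' = (u − v)/(1 − uv/c²)
= (0.9968 − 0.827)/(1 − 0.9968×0.827) = 0.1698/0.175646 = 0.9667

u' ≈ 0.9667c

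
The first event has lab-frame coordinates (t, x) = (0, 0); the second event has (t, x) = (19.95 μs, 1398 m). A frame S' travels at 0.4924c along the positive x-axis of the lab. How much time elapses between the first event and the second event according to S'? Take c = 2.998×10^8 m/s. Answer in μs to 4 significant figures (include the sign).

γ = 1/√(1 − 0.4924²) = 1.14894
Δt' = γ(Δt − vΔx/c²) = 1.14894 × (19.95 μs − 0.4924×1398 m / (2.998×10^8 m/s))
= 1.14894 × (17.6539 μs) = 20.28 μs

Δt' ≈ 20.28 μs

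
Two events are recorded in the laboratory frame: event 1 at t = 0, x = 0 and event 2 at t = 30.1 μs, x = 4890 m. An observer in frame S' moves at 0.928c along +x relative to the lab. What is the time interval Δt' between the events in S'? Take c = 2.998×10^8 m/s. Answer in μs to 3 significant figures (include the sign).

γ = 1/√(1 − 0.928²) = 2.6840
Δt' = γ(Δt − vΔx/c²) = 2.6840 × (30.1 μs − 0.928×4890 m / (2.998×10^8 m/s))
= 2.6840 × (14.964 μs) = 40.2 μs

Δt' ≈ 40.2 μs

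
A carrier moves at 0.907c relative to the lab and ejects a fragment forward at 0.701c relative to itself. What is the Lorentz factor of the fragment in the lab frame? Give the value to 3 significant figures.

γ ≈ 5.45

u_lab = (0.701 + 0.907)/(1 + 0.701×0.907) = 1.608/1.63581 = 0.983001
γ = 1/√(1 − 0.983001²) = 5.45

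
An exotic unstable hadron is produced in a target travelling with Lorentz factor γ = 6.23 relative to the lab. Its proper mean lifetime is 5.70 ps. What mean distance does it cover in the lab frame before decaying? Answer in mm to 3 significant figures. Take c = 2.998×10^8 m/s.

β = √(1 − 1/γ²) = √(1 − 1/6.23²) = 0.98703
Dilated lifetime: Δt = γτ₀ = 6.23 × 5.70 ps = 35.511 ps
d = vΔt = 0.98703c × 35.511 ps = 2.9591×10^8 m/s × 3.5511×10^-11 s = 10.5 mm

d ≈ 10.5 mm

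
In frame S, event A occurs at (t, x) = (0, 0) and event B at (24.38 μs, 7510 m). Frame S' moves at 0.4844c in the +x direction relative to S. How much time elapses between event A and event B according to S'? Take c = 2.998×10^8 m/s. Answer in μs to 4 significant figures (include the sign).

γ = 1/√(1 − 0.4844²) = 1.14306
Δt' = γ(Δt − vΔx/c²) = 1.14306 × (24.38 μs − 0.4844×7510 m / (2.998×10^8 m/s))
= 1.14306 × (12.2458 μs) = 14.00 μs

Δt' ≈ 14.00 μs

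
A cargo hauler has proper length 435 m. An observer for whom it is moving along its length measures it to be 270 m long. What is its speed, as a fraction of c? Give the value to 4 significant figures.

γ = L₀/L = 435/270 = 1.61111
β = √(1 − 1/γ²) = 0.7841

β ≈ 0.7841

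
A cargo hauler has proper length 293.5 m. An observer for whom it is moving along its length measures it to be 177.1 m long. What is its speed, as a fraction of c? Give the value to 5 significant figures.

γ = L₀/L = 293.5/177.1 = 1.657256
β = √(1 − 1/γ²) = 0.79743

β ≈ 0.79743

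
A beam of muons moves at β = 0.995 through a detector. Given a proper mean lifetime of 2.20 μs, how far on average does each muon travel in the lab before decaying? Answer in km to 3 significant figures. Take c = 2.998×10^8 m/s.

d ≈ 6.57 km

γ = 1/√(1 − 0.995²) = 10.013
Dilated lifetime: Δt = γτ₀ = 10.013 × 2.20 μs = 22.028 μs
d = vΔt = 0.995c × 22.028 μs = 2.9830×10^8 m/s × 2.2028×10^-5 s = 6.57 km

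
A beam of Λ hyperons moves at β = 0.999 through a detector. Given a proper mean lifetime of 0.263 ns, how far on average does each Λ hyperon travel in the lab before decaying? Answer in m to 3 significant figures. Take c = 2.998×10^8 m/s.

d ≈ 1.76 m

γ = 1/√(1 − 0.999²) = 22.366
Dilated lifetime: Δt = γτ₀ = 22.366 × 0.263 ns = 5.8823 ns
d = vΔt = 0.999c × 5.8823 ns = 2.9950×10^8 m/s × 5.8823×10^-9 s = 1.76 m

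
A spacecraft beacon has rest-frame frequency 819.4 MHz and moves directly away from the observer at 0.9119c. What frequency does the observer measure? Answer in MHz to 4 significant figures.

Relativistic Doppler: f_obs = f_src √((1−β)/(1+β))
= 819.4 × √(0.0881000/1.91190) = 819.4 × 0.214662 = 175.9 MHz

f_obs ≈ 175.9 MHz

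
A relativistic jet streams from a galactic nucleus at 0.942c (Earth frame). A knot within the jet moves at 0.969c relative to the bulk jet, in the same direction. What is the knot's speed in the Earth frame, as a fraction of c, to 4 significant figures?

Relativistic velocity addition: u = (u' + v)/(1 + u'v/c²)
= (0.969 + 0.942)/(1 + 0.969×0.942) = 1.911/1.91280 = 0.9991

u ≈ 0.9991c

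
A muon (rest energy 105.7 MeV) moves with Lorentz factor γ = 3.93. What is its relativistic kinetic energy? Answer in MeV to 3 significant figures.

K ≈ 310 MeV

γ = 3.93 (given)
K = (γ − 1)m₀c² = (3.93 − 1) × 105.7 MeV = 2.9300 × 105.7 MeV = 310 MeV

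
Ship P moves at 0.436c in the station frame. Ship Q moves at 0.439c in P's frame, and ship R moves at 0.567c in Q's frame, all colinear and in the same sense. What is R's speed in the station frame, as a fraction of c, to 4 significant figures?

u ≈ 0.9188c

Compose boost 2: (0.439 + 0.436)/(1 + 0.439×0.436) = 0.8750/1.19140 = 0.734428
Compose boost 3: (0.567 + 0.734428)/(1 + 0.567×0.734428) = 1.30143/1.41642 = 0.9188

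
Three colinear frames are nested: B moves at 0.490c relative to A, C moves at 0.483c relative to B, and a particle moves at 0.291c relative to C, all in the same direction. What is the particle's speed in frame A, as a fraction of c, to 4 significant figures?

Compose boost 2: (0.483 + 0.490)/(1 + 0.483×0.490) = 0.9730/1.23667 = 0.786790
Compose boost 3: (0.291 + 0.786790)/(1 + 0.291×0.786790) = 1.07779/1.22896 = 0.8770

u ≈ 0.8770c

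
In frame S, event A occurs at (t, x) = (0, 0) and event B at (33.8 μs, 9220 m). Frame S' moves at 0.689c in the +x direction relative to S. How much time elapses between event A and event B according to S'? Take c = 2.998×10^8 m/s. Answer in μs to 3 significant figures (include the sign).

γ = 1/√(1 − 0.689²) = 1.3798
Δt' = γ(Δt − vΔx/c²) = 1.3798 × (33.8 μs − 0.689×9220 m / (2.998×10^8 m/s))
= 1.3798 × (12.611 μs) = 17.4 μs

Δt' ≈ 17.4 μs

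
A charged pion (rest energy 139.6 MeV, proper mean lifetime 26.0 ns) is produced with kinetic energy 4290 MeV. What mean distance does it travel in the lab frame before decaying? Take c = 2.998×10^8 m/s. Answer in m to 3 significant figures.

d ≈ 247 m

γ = 1 + K/(m₀c²) = 1 + 4290/139.6 = 31.731
β = √(1 − 1/γ²) = 0.99950
Dilated lifetime: γτ₀ = 31.731 × 26.0 ns = 825.00 ns
d = βc·γτ₀ = 0.99950 × (2.998×10^8 m/s) × 8.2500×10^-7 s = 247 m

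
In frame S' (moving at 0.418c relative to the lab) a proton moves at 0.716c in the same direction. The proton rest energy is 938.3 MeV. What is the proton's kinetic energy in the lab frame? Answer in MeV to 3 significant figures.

u_lab = (0.716 + 0.418)/(1 + 0.716×0.418) = 0.872786
γ = 1/√(1 − 0.872786²) = 2.0487
K = (γ − 1)m₀c² = (2.0487 − 1) × 938.3 = 1.0487 × 938.3 = 984 MeV

K ≈ 984 MeV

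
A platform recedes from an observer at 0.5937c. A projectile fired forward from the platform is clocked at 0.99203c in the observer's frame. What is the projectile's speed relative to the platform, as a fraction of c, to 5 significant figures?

u' ≈ 0.96910c

Inverse velocity addition: u' = (u − v)/(1 − uv/c²)
= (0.99203 − 0.5937)/(1 − 0.99203×0.5937) = 0.39833/0.4110318 = 0.96910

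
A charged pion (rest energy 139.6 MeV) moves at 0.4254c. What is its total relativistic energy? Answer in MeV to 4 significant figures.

γ = 1/√(1 − 0.4254²) = 1.10497
E = γm₀c² = 1.10497 × 139.6 MeV = 154.3 MeV

E ≈ 154.3 MeV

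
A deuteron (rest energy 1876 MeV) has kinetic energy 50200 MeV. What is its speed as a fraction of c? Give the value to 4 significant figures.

β ≈ 0.9994

γ = 1 + K/(m₀c²) = 1 + 50200/1876 = 27.7591
β = √(1 − 1/γ²) = 0.9994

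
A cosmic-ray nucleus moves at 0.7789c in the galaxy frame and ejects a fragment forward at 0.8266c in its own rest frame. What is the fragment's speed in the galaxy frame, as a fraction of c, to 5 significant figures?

Compose boost 2: (0.8266 + 0.7789)/(1 + 0.8266×0.7789) = 1.6055/1.643839 = 0.97668

u ≈ 0.97668c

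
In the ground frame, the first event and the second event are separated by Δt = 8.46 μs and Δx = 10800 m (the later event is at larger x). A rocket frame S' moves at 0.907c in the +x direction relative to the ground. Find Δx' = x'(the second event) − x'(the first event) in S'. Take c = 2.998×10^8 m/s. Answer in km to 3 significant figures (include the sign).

Δx' ≈ 20.2 km

γ = 1/√(1 − 0.907²) = 2.3746
Δx' = γ(Δx − vΔt) = 2.3746 × (10800 m − 0.907×(2.998×10^8 m/s)×8.46×10^-6 s)
= 2.3746 × (8499.6 m) = 20.2 km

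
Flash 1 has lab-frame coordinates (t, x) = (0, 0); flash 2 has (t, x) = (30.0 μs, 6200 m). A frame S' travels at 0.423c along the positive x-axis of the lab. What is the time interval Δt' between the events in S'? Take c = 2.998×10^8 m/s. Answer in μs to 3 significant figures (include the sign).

Δt' ≈ 23.5 μs

γ = 1/√(1 − 0.423²) = 1.1036
Δt' = γ(Δt − vΔx/c²) = 1.1036 × (30.0 μs − 0.423×6200 m / (2.998×10^8 m/s))
= 1.1036 × (21.252 μs) = 23.5 μs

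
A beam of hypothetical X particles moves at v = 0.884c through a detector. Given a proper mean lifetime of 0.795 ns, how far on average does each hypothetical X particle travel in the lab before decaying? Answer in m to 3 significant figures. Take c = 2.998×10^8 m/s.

d ≈ 0.451 m

γ = 1/√(1 − 0.884²) = 2.1391
Dilated lifetime: Δt = γτ₀ = 2.1391 × 0.795 ns = 1.7006 ns
d = vΔt = 0.884c × 1.7006 ns = 2.6502×10^8 m/s × 1.7006×10^-9 s = 0.451 m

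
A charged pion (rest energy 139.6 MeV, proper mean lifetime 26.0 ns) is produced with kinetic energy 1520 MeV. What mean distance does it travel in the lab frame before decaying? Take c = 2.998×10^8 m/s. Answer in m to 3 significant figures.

γ = 1 + K/(m₀c²) = 1 + 1520/139.6 = 11.888
β = √(1 − 1/γ²) = 0.99646
Dilated lifetime: γτ₀ = 11.888 × 26.0 ns = 309.09 ns
d = βc·γτ₀ = 0.99646 × (2.998×10^8 m/s) × 3.0909×10^-7 s = 92.3 m

d ≈ 92.3 m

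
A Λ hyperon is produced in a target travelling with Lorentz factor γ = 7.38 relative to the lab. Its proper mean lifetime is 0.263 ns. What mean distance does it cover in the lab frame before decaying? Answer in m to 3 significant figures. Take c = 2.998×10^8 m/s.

β = √(1 − 1/γ²) = √(1 − 1/7.38²) = 0.99078
Dilated lifetime: Δt = γτ₀ = 7.38 × 0.263 ns = 1.9409 ns
d = vΔt = 0.99078c × 1.9409 ns = 2.9703×10^8 m/s × 1.9409×10^-9 s = 0.577 m

d ≈ 0.577 m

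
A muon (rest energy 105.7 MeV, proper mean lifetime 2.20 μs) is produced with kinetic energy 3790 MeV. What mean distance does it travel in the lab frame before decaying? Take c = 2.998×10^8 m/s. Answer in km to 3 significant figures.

d ≈ 24.3 km

γ = 1 + K/(m₀c²) = 1 + 3790/105.7 = 36.856
β = √(1 − 1/γ²) = 0.99963
Dilated lifetime: γτ₀ = 36.856 × 2.20 μs = 81.084 μs
d = βc·γτ₀ = 0.99963 × (2.998×10^8 m/s) × 8.1084×10^-5 s = 24.3 km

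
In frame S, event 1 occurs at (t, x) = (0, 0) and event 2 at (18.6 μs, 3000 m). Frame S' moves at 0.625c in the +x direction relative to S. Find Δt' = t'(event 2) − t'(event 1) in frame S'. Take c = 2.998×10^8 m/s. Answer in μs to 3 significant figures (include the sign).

γ = 1/√(1 − 0.625²) = 1.2810
Δt' = γ(Δt − vΔx/c²) = 1.2810 × (18.6 μs − 0.625×3000 m / (2.998×10^8 m/s))
= 1.2810 × (12.346 μs) = 15.8 μs

Δt' ≈ 15.8 μs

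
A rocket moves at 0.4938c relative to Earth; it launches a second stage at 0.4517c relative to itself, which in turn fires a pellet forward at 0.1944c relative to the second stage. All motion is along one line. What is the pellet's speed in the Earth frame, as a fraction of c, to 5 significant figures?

u ≈ 0.84107c

Compose boost 2: (0.4517 + 0.4938)/(1 + 0.4517×0.4938) = 0.94550/1.223049 = 0.7730677
Compose boost 3: (0.1944 + 0.7730677)/(1 + 0.1944×0.7730677) = 0.9674677/1.150284 = 0.84107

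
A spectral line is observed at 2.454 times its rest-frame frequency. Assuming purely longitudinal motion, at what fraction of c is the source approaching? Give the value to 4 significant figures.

β ≈ 0.7152

f_obs/f_src = √((1+β)/(1−β)) = 2.454  ⇒  (1+β)/(1−β) = 6.02212
β = |1 − D²|/(1 + D²) = |1 − 6.02212|/(1 + 6.02212) = 0.7152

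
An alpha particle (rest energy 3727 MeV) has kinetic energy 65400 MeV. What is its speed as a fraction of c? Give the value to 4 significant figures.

β ≈ 0.9985

γ = 1 + K/(m₀c²) = 1 + 65400/3727 = 18.5476
β = √(1 − 1/γ²) = 0.9985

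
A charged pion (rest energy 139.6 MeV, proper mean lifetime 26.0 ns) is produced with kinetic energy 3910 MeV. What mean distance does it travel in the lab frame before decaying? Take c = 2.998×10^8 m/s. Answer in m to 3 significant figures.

γ = 1 + K/(m₀c²) = 1 + 3910/139.6 = 29.009
β = √(1 − 1/γ²) = 0.99941
Dilated lifetime: γτ₀ = 29.009 × 26.0 ns = 754.22 ns
d = βc·γτ₀ = 0.99941 × (2.998×10^8 m/s) × 7.5422×10^-7 s = 226 m

d ≈ 226 m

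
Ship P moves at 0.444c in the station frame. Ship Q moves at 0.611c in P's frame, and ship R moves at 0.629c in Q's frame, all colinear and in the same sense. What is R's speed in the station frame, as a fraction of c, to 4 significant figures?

Compose boost 2: (0.611 + 0.444)/(1 + 0.611×0.444) = 1.055/1.27128 = 0.829870
Compose boost 3: (0.629 + 0.829870)/(1 + 0.629×0.829870) = 1.45887/1.52199 = 0.9585

u ≈ 0.9585c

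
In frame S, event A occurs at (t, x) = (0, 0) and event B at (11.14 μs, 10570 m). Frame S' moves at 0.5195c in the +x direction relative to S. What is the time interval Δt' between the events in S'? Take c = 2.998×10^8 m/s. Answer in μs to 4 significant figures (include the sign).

γ = 1/√(1 − 0.5195²) = 1.17032
Δt' = γ(Δt − vΔx/c²) = 1.17032 × (11.14 μs − 0.5195×10570 m / (2.998×10^8 m/s))
= 1.17032 × (-7.17593 μs) = -8.398 μs

Δt' ≈ -8.398 μs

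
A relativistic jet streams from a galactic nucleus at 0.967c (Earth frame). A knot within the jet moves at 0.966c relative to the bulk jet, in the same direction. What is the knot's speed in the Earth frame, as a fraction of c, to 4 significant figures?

Relativistic velocity addition: u = (u' + v)/(1 + u'v/c²)
= (0.966 + 0.967)/(1 + 0.966×0.967) = 1.933/1.93412 = 0.9994

u ≈ 0.9994c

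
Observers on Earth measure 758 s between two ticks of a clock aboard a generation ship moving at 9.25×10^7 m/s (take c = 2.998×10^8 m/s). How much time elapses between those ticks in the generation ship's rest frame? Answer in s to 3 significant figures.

β = v/c = 9.25×10^7 / 2.998×10^8 = 0.30854
γ = 1/√(1 − 0.30854²) = 1.0513
Proper time: τ₀ = Δt/γ = 758/1.0513 = 721 s

τ₀ ≈ 721 s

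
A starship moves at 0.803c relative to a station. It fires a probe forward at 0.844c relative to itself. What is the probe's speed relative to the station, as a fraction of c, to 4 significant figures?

Relativistic velocity addition: u = (u' + v)/(1 + u'v/c²)
= (0.844 + 0.803)/(1 + 0.844×0.803) = 1.647/1.67773 = 0.9817

u ≈ 0.9817c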